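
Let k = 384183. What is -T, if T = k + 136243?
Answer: -520426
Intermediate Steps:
T = 520426 (T = 384183 + 136243 = 520426)
-T = -1*520426 = -520426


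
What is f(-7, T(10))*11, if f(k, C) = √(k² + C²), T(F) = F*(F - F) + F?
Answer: 11*√149 ≈ 134.27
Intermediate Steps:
T(F) = F (T(F) = F*0 + F = 0 + F = F)
f(k, C) = √(C² + k²)
f(-7, T(10))*11 = √(10² + (-7)²)*11 = √(100 + 49)*11 = √149*11 = 11*√149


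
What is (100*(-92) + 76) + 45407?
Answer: 36283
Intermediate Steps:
(100*(-92) + 76) + 45407 = (-9200 + 76) + 45407 = -9124 + 45407 = 36283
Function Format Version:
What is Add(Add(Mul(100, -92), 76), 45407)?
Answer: 36283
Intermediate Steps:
Add(Add(Mul(100, -92), 76), 45407) = Add(Add(-9200, 76), 45407) = Add(-9124, 45407) = 36283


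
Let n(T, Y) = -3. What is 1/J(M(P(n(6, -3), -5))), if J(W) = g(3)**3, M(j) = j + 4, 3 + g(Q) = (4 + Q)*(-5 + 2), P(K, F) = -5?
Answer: -1/13824 ≈ -7.2338e-5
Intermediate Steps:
g(Q) = -15 - 3*Q (g(Q) = -3 + (4 + Q)*(-5 + 2) = -3 + (4 + Q)*(-3) = -3 + (-12 - 3*Q) = -15 - 3*Q)
M(j) = 4 + j
J(W) = -13824 (J(W) = (-15 - 3*3)**3 = (-15 - 9)**3 = (-24)**3 = -13824)
1/J(M(P(n(6, -3), -5))) = 1/(-13824) = -1/13824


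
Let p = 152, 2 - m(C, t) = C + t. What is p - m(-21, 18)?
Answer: 147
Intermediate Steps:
m(C, t) = 2 - C - t (m(C, t) = 2 - (C + t) = 2 + (-C - t) = 2 - C - t)
p - m(-21, 18) = 152 - (2 - 1*(-21) - 1*18) = 152 - (2 + 21 - 18) = 152 - 1*5 = 152 - 5 = 147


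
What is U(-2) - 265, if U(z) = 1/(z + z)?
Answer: -1061/4 ≈ -265.25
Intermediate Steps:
U(z) = 1/(2*z)
U(-2) - 265 = (1/2)/(-2) - 265 = (1/2)*(-1/2) - 265 = -1/4 - 265 = -1061/4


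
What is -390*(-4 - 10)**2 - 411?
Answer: -76851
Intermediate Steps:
-390*(-4 - 10)**2 - 411 = -390*(-14)**2 - 411 = -390*196 - 411 = -76440 - 411 = -76851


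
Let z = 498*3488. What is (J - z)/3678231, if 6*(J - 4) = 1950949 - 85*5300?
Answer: -8921671/22069386 ≈ -0.40426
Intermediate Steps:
J = 1500473/6 (J = 4 + (1950949 - 85*5300)/6 = 4 + (1950949 - 450500)/6 = 4 + (⅙)*1500449 = 4 + 1500449/6 = 1500473/6 ≈ 2.5008e+5)
z = 1737024
(J - z)/3678231 = (1500473/6 - 1*1737024)/3678231 = (1500473/6 - 1737024)*(1/3678231) = -8921671/6*1/3678231 = -8921671/22069386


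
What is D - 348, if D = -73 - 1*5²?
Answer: -446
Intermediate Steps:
D = -98 (D = -73 - 1*25 = -73 - 25 = -98)
D - 348 = -98 - 348 = -446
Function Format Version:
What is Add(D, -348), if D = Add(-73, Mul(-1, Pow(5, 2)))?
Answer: -446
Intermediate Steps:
D = -98 (D = Add(-73, Mul(-1, 25)) = Add(-73, -25) = -98)
Add(D, -348) = Add(-98, -348) = -446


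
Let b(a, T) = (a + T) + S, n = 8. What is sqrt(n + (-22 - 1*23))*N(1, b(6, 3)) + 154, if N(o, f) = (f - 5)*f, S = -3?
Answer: 154 + 6*I*sqrt(37) ≈ 154.0 + 36.497*I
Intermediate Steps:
b(a, T) = -3 + T + a (b(a, T) = (a + T) - 3 = (T + a) - 3 = -3 + T + a)
N(o, f) = f*(-5 + f) (N(o, f) = (-5 + f)*f = f*(-5 + f))
sqrt(n + (-22 - 1*23))*N(1, b(6, 3)) + 154 = sqrt(8 + (-22 - 1*23))*((-3 + 3 + 6)*(-5 + (-3 + 3 + 6))) + 154 = sqrt(8 + (-22 - 23))*(6*(-5 + 6)) + 154 = sqrt(8 - 45)*(6*1) + 154 = sqrt(-37)*6 + 154 = (I*sqrt(37))*6 + 154 = 6*I*sqrt(37) + 154 = 154 + 6*I*sqrt(37)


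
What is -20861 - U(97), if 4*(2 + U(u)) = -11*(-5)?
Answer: -83491/4 ≈ -20873.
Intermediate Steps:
U(u) = 47/4 (U(u) = -2 + (-11*(-5))/4 = -2 + (¼)*55 = -2 + 55/4 = 47/4)
-20861 - U(97) = -20861 - 1*47/4 = -20861 - 47/4 = -83491/4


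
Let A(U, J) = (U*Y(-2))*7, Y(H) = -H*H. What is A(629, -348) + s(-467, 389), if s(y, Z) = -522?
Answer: -18134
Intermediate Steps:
Y(H) = -H²
A(U, J) = -28*U (A(U, J) = (U*(-1*(-2)²))*7 = (U*(-1*4))*7 = (U*(-4))*7 = -4*U*7 = -28*U)
A(629, -348) + s(-467, 389) = -28*629 - 522 = -17612 - 522 = -18134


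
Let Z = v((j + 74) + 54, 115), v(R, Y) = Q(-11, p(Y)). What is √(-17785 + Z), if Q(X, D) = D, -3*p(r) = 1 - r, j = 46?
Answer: I*√17747 ≈ 133.22*I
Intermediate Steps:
p(r) = -⅓ + r/3 (p(r) = -(1 - r)/3 = -⅓ + r/3)
v(R, Y) = -⅓ + Y/3
Z = 38 (Z = -⅓ + (⅓)*115 = -⅓ + 115/3 = 38)
√(-17785 + Z) = √(-17785 + 38) = √(-17747) = I*√17747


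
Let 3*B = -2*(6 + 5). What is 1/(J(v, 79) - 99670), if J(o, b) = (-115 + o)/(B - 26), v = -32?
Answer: -100/9966559 ≈ -1.0034e-5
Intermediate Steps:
B = -22/3 (B = (-2*(6 + 5))/3 = (-2*11)/3 = (⅓)*(-22) = -22/3 ≈ -7.3333)
J(o, b) = 69/20 - 3*o/100 (J(o, b) = (-115 + o)/(-22/3 - 26) = (-115 + o)/(-100/3) = (-115 + o)*(-3/100) = 69/20 - 3*o/100)
1/(J(v, 79) - 99670) = 1/((69/20 - 3/100*(-32)) - 99670) = 1/((69/20 + 24/25) - 99670) = 1/(441/100 - 99670) = 1/(-9966559/100) = -100/9966559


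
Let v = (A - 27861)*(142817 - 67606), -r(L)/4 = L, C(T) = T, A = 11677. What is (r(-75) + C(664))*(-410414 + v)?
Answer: -1173790729432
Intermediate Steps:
r(L) = -4*L
v = -1217214824 (v = (11677 - 27861)*(142817 - 67606) = -16184*75211 = -1217214824)
(r(-75) + C(664))*(-410414 + v) = (-4*(-75) + 664)*(-410414 - 1217214824) = (300 + 664)*(-1217625238) = 964*(-1217625238) = -1173790729432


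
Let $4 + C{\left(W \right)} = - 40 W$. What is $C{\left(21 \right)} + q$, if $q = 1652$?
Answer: $808$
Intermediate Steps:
$C{\left(W \right)} = -4 - 40 W$
$C{\left(21 \right)} + q = \left(-4 - 840\right) + 1652 = -844 + 1652 = 808$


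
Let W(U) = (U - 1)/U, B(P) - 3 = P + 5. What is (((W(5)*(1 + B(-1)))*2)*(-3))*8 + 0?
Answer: -1536/5 ≈ -307.20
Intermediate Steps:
B(P) = 8 + P (B(P) = 3 + (P + 5) = 3 + (5 + P) = 8 + P)
W(U) = (-1 + U)/U
(((W(5)*(1 + B(-1)))*2)*(-3))*8 + 0 = (((((-1 + 5)/5)*(1 + (8 - 1)))*2)*(-3))*8 + 0 = (((((⅕)*4)*(1 + 7))*2)*(-3))*8 + 0 = ((((⅘)*8)*2)*(-3))*8 + 0 = (((32/5)*2)*(-3))*8 + 0 = ((64/5)*(-3))*8 + 0 = -192/5*8 + 0 = -1536/5 + 0 = -1536/5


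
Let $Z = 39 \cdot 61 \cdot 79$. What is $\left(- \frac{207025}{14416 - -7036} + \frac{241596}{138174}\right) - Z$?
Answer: $- \frac{92850161028121}{494018108} \approx -1.8795 \cdot 10^{5}$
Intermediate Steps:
$Z = 187941$ ($Z = 2379 \cdot 79 = 187941$)
$\left(- \frac{207025}{14416 - -7036} + \frac{241596}{138174}\right) - Z = \left(- \frac{207025}{14416 - -7036} + \frac{241596}{138174}\right) - 187941 = \left(- \frac{207025}{14416 + 7036} + 241596 \cdot \frac{1}{138174}\right) - 187941 = \left(- \frac{207025}{21452} + \frac{40266}{23029}\right) - 187941 = - \frac{3903792493}{494018108} - 187941 = - \frac{92850161028121}{494018108}$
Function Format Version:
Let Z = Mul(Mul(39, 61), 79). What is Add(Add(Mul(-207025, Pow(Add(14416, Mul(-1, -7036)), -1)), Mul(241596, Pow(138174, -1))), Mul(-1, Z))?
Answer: Rational(-92850161028121, 494018108) ≈ -1.8795e+5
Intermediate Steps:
Z = 187941 (Z = Mul(2379, 79) = 187941)
Add(Add(Mul(-207025, Pow(Add(14416, Mul(-1, -7036)), -1)), Mul(241596, Pow(138174, -1))), Mul(-1, Z)) = Add(Add(Mul(-207025, Pow(Add(14416, Mul(-1, -7036)), -1)), Mul(241596, Pow(138174, -1))), Mul(-1, 187941)) = Add(Add(Mul(-207025, Pow(Add(14416, 7036), -1)), Mul(241596, Rational(1, 138174))), -187941) = Add(Add(Mul(-207025, Pow(21452, -1)), Rational(40266, 23029)), -187941) = Add(Add(Mul(-207025, Rational(1, 21452)), Rational(40266, 23029)), -187941) = Add(Add(Rational(-207025, 21452), Rational(40266, 23029)), -187941) = Add(Rational(-3903792493, 494018108), -187941) = Rational(-92850161028121, 494018108)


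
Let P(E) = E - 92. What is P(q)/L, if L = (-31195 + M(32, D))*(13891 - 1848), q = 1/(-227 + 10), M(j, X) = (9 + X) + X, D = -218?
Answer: 19965/82638752882 ≈ 2.4159e-7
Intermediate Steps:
M(j, X) = 9 + 2*X
q = -1/217 (q = 1/(-217) = -1/217 ≈ -0.0046083)
L = -380823746 (L = (-31195 + (9 + 2*(-218)))*(13891 - 1848) = (-31195 + (9 - 436))*12043 = (-31195 - 427)*12043 = -31622*12043 = -380823746)
P(E) = -92 + E
P(q)/L = (-92 - 1/217)/(-380823746) = -19965/217*(-1/380823746) = 19965/82638752882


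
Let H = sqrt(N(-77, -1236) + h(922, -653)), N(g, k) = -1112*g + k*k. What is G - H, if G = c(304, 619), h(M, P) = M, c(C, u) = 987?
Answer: 987 - sqrt(1614242) ≈ -283.53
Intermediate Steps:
N(g, k) = k**2 - 1112*g (N(g, k) = -1112*g + k**2 = k**2 - 1112*g)
G = 987
H = sqrt(1614242) (H = sqrt(((-1236)**2 - 1112*(-77)) + 922) = sqrt((1527696 + 85624) + 922) = sqrt(1613320 + 922) = sqrt(1614242) ≈ 1270.5)
G - H = 987 - sqrt(1614242)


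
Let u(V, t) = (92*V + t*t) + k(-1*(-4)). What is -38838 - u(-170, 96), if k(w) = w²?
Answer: -32430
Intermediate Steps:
u(V, t) = 16 + t² + 92*V (u(V, t) = (92*V + t*t) + (-1*(-4))² = (92*V + t²) + 4² = (t² + 92*V) + 16 = 16 + t² + 92*V)
-38838 - u(-170, 96) = -38838 - (16 + 96² + 92*(-170)) = -38838 - (16 + 9216 - 15640) = -38838 - 1*(-6408) = -38838 + 6408 = -32430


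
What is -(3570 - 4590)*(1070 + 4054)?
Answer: 5226480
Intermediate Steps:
-(3570 - 4590)*(1070 + 4054) = -(-1020)*5124 = -1*(-5226480) = 5226480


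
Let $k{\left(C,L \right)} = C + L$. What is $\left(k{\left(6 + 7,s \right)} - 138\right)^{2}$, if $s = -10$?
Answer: $18225$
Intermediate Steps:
$\left(k{\left(6 + 7,s \right)} - 138\right)^{2} = \left(\left(\left(6 + 7\right) - 10\right) - 138\right)^{2} = \left(\left(13 - 10\right) - 138\right)^{2} = \left(3 - 138\right)^{2} = \left(-135\right)^{2} = 18225$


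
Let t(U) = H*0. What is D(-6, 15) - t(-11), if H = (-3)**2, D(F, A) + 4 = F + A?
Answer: 5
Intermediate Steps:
D(F, A) = -4 + A + F (D(F, A) = -4 + (F + A) = -4 + (A + F) = -4 + A + F)
H = 9
t(U) = 0 (t(U) = 9*0 = 0)
D(-6, 15) - t(-11) = (-4 + 15 - 6) - 1*0 = 5 + 0 = 5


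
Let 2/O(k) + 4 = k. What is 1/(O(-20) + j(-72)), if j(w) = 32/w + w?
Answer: -36/2611 ≈ -0.013788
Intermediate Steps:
O(k) = 2/(-4 + k)
j(w) = w + 32/w
1/(O(-20) + j(-72)) = 1/(2/(-4 - 20) + (-72 + 32/(-72))) = 1/(2/(-24) + (-72 + 32*(-1/72))) = 1/(2*(-1/24) + (-72 - 4/9)) = 1/(-1/12 - 652/9) = 1/(-2611/36) = -36/2611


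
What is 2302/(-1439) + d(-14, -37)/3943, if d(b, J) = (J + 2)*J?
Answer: -7213281/5673977 ≈ -1.2713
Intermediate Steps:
d(b, J) = J*(2 + J) (d(b, J) = (2 + J)*J = J*(2 + J))
2302/(-1439) + d(-14, -37)/3943 = 2302/(-1439) - 37*(2 - 37)/3943 = 2302*(-1/1439) - 37*(-35)*(1/3943) = -2302/1439 + 1295*(1/3943) = -2302/1439 + 1295/3943 = -7213281/5673977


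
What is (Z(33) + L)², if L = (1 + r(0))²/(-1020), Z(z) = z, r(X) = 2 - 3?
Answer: 1089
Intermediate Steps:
r(X) = -1
L = 0 (L = (1 - 1)²/(-1020) = 0²*(-1/1020) = 0*(-1/1020) = 0)
(Z(33) + L)² = (33 + 0)² = 33² = 1089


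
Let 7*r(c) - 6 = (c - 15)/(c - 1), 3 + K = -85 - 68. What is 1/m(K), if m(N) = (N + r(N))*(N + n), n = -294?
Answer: 157/10949850 ≈ 1.4338e-5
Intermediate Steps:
K = -156 (K = -3 + (-85 - 68) = -3 - 153 = -156)
r(c) = 6/7 + (-15 + c)/(7*(-1 + c)) (r(c) = 6/7 + ((c - 15)/(c - 1))/7 = 6/7 + ((-15 + c)/(-1 + c))/7 = 6/7 + (-15 + c)/(7*(-1 + c)))
m(N) = (-294 + N)*(N + (-3 + N)/(-1 + N)) (m(N) = (N + (-3 + N)/(-1 + N))*(N - 294) = (N + (-3 + N)/(-1 + N))*(-294 + N) = (-294 + N)*(N + (-3 + N)/(-1 + N)))
1/m(K) = 1/((882 + (-156)³ - 294*(-156)² - 3*(-156))/(-1 - 156)) = 1/((882 - 3796416 - 294*24336 + 468)/(-157)) = 1/(-(882 - 3796416 - 7154784 + 468)/157) = 1/(-1/157*(-10949850)) = 1/(10949850/157) = 157/10949850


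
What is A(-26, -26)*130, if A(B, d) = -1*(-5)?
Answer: 650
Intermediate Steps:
A(B, d) = 5
A(-26, -26)*130 = 5*130 = 650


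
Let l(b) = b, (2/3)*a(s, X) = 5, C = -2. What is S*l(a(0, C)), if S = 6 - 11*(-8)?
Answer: 705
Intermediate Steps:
a(s, X) = 15/2 (a(s, X) = (3/2)*5 = 15/2)
S = 94 (S = 6 + 88 = 94)
S*l(a(0, C)) = 94*(15/2) = 705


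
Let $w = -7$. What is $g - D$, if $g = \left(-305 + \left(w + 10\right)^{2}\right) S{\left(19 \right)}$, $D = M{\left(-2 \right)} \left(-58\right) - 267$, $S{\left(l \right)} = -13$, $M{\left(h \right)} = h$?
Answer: $3999$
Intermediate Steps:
$D = -151$ ($D = \left(-2\right) \left(-58\right) - 267 = 116 - 267 = -151$)
$g = 3848$ ($g = \left(-305 + \left(-7 + 10\right)^{2}\right) \left(-13\right) = \left(-305 + 3^{2}\right) \left(-13\right) = \left(-305 + 9\right) \left(-13\right) = \left(-296\right) \left(-13\right) = 3848$)
$g - D = 3848 - -151 = 3848 + 151 = 3999$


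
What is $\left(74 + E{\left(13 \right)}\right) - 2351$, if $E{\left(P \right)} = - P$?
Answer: $-2290$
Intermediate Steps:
$\left(74 + E{\left(13 \right)}\right) - 2351 = \left(74 - 13\right) - 2351 = 61 - 2351 = -2290$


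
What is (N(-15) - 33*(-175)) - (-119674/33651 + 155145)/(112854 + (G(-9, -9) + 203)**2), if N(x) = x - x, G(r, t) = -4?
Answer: 29622049344154/5130263205 ≈ 5774.0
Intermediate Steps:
N(x) = 0
(N(-15) - 33*(-175)) - (-119674/33651 + 155145)/(112854 + (G(-9, -9) + 203)**2) = (0 - 33*(-175)) - (-119674/33651 + 155145)/(112854 + (-4 + 203)**2) = (0 + 5775) - (-119674*1/33651 + 155145)/(112854 + 199**2) = 5775 - (-119674/33651 + 155145)/(112854 + 39601) = 5775 - 5220664721/(33651*152455) = 5775 - 1*5220664721/5130263205 = 5775 - 5220664721/5130263205 = 29622049344154/5130263205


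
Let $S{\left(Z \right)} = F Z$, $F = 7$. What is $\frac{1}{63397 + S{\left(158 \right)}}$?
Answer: $\frac{1}{64503} \approx 1.5503 \cdot 10^{-5}$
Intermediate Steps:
$S{\left(Z \right)} = 7 Z$
$\frac{1}{63397 + S{\left(158 \right)}} = \frac{1}{63397 + 7 \cdot 158} = \frac{1}{63397 + 1106} = \frac{1}{64503}$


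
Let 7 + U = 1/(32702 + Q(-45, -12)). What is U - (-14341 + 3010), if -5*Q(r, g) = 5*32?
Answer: 369955081/32670 ≈ 11324.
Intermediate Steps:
Q(r, g) = -32
U = -228689/32670 (U = -7 + 1/(32702 - 32) = -7 + 1/32670 = -228689/32670 ≈ -7.0000)
U - (-14341 + 3010) = -228689/32670 - (-14341 + 3010) = -228689/32670 - 1*(-11331) = -228689/32670 + 11331 = 369955081/32670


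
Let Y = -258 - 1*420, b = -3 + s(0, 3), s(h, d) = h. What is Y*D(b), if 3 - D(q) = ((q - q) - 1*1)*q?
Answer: 0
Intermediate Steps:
b = -3 (b = -3 + 0 = -3)
Y = -678 (Y = -258 - 420 = -678)
D(q) = 3 + q (D(q) = 3 - ((q - q) - 1*1)*q = 3 - (0 - 1)*q = 3 - (-1)*q = 3 + q)
Y*D(b) = -678*(3 - 3) = -678*0 = 0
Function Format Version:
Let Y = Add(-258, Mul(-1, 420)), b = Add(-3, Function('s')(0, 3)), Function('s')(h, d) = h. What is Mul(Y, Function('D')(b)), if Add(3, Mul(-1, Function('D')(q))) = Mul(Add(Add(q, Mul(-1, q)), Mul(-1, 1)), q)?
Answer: 0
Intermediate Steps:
b = -3 (b = Add(-3, 0) = -3)
Y = -678 (Y = Add(-258, -420) = -678)
Function('D')(q) = Add(3, q) (Function('D')(q) = Add(3, Mul(-1, Mul(Add(Add(q, Mul(-1, q)), Mul(-1, 1)), q))) = Add(3, Mul(-1, Mul(Add(0, -1), q))) = Add(3, Mul(-1, Mul(-1, q))) = Add(3, q))
Mul(Y, Function('D')(b)) = Mul(-678, Add(3, -3)) = Mul(-678, 0) = 0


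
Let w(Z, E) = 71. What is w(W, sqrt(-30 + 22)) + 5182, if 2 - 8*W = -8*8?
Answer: 5253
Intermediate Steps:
W = 33/4 (W = 1/4 - (-1)*8 = 1/4 - 1/8*(-64) = 1/4 + 8 = 33/4 ≈ 8.2500)
w(W, sqrt(-30 + 22)) + 5182 = 71 + 5182 = 5253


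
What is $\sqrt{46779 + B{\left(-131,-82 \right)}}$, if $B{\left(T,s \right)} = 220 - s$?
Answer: $23 \sqrt{89} \approx 216.98$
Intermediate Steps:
$\sqrt{46779 + B{\left(-131,-82 \right)}} = \sqrt{46779 + \left(220 - -82\right)} = \sqrt{46779 + \left(220 + 82\right)} = \sqrt{46779 + 302} = \sqrt{47081} = 23 \sqrt{89}$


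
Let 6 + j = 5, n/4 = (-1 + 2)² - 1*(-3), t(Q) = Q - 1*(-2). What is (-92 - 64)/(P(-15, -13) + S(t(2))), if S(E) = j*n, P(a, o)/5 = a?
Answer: 12/7 ≈ 1.7143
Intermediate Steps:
P(a, o) = 5*a
t(Q) = 2 + Q (t(Q) = Q + 2 = 2 + Q)
n = 16 (n = 4*((-1 + 2)² - 1*(-3)) = 4*(1² + 3) = 4*(1 + 3) = 4*4 = 16)
j = -1 (j = -6 + 5 = -1)
S(E) = -16 (S(E) = -1*16 = -16)
(-92 - 64)/(P(-15, -13) + S(t(2))) = (-92 - 64)/(5*(-15) - 16) = -156/(-75 - 16) = -156/(-91) = -156*(-1/91) = 12/7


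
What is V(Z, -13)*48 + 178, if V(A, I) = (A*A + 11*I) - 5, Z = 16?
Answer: 5362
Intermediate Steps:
V(A, I) = -5 + A² + 11*I (V(A, I) = (A² + 11*I) - 5 = -5 + A² + 11*I)
V(Z, -13)*48 + 178 = (-5 + 16² + 11*(-13))*48 + 178 = (-5 + 256 - 143)*48 + 178 = 108*48 + 178 = 5184 + 178 = 5362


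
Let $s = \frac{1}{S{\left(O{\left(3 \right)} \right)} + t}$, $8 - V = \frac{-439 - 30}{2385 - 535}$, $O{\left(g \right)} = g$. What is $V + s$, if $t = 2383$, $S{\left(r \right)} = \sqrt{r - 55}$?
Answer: $\frac{86713104879}{10505670850} - \frac{2 i \sqrt{13}}{5678741} \approx 8.2539 - 1.2698 \cdot 10^{-6} i$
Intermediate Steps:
$S{\left(r \right)} = \sqrt{-55 + r}$
$V = \frac{15269}{1850}$ ($V = 8 - \frac{-439 - 30}{2385 - 535} = 8 - - \frac{469}{1850} = 8 + \frac{469}{1850} = \frac{15269}{1850} \approx 8.2535$)
$s = \frac{1}{2383 + 2 i \sqrt{13}}$ ($s = \frac{1}{\sqrt{-55 + 3} + 2383} = \frac{1}{\sqrt{-52} + 2383} = \frac{1}{2 i \sqrt{13} + 2383} = \frac{1}{2383 + 2 i \sqrt{13}} \approx 0.00041964 - 1.27 \cdot 10^{-6} i$)
$V + s = \frac{15269}{1850} + \left(\frac{2383}{5678741} - \frac{2 i \sqrt{13}}{5678741}\right) = \frac{86713104879}{10505670850} - \frac{2 i \sqrt{13}}{5678741}$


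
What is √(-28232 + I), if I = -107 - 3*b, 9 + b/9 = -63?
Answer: I*√26395 ≈ 162.47*I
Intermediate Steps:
b = -648 (b = -81 + 9*(-63) = -81 - 567 = -648)
I = 1837 (I = -107 - 3*(-648) = -107 + 1944 = 1837)
√(-28232 + I) = √(-28232 + 1837) = √(-26395) = I*√26395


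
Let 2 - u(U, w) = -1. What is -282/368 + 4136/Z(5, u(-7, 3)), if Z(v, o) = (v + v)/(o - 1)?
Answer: 760319/920 ≈ 826.43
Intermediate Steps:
u(U, w) = 3 (u(U, w) = 2 - 1*(-1) = 2 + 1 = 3)
Z(v, o) = 2*v/(-1 + o) (Z(v, o) = (2*v)/(-1 + o) = 2*v/(-1 + o))
-282/368 + 4136/Z(5, u(-7, 3)) = -282/368 + 4136/((2*5/(-1 + 3))) = -282*1/368 + 4136/((2*5/2)) = -141/184 + 4136/((2*5*(1/2))) = -141/184 + 4136/5 = 760319/920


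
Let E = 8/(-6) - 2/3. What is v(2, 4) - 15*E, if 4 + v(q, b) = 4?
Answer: 30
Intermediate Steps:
v(q, b) = 0 (v(q, b) = -4 + 4 = 0)
E = -2 (E = 8*(-⅙) - 2*⅓ = -4/3 - ⅔ = -2)
v(2, 4) - 15*E = 0 - 15*(-2) = 0 + 30 = 30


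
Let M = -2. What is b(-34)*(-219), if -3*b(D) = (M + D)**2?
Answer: 94608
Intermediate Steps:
b(D) = -(-2 + D)**2/3
b(-34)*(-219) = -(-2 - 34)**2/3*(-219) = -1/3*(-36)**2*(-219) = -1/3*1296*(-219) = -432*(-219) = 94608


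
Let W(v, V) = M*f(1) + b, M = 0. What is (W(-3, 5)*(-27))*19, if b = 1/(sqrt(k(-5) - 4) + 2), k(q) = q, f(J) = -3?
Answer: -1026/13 + 1539*I/13 ≈ -78.923 + 118.38*I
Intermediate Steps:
b = (2 - 3*I)/13 (b = 1/(sqrt(-5 - 4) + 2) = 1/(sqrt(-9) + 2) = 1/(3*I + 2) = 1/(2 + 3*I) = (2 - 3*I)/13 ≈ 0.15385 - 0.23077*I)
W(v, V) = 2/13 - 3*I/13 (W(v, V) = 0*(-3) + (2/13 - 3*I/13) = 0 + (2/13 - 3*I/13) = 2/13 - 3*I/13)
(W(-3, 5)*(-27))*19 = ((2/13 - 3*I/13)*(-27))*19 = (-54/13 + 81*I/13)*19 = -1026/13 + 1539*I/13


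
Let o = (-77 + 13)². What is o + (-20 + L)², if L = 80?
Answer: 7696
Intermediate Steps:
o = 4096 (o = (-64)² = 4096)
o + (-20 + L)² = 4096 + (-20 + 80)² = 4096 + 60² = 4096 + 3600 = 7696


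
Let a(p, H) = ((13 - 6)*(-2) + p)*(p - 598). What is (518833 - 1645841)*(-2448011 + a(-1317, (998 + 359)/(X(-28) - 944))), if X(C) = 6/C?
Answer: -113663264832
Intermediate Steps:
a(p, H) = (-598 + p)*(-14 + p) (a(p, H) = (7*(-2) + p)*(-598 + p) = (-14 + p)*(-598 + p) = (-598 + p)*(-14 + p))
(518833 - 1645841)*(-2448011 + a(-1317, (998 + 359)/(X(-28) - 944))) = (518833 - 1645841)*(-2448011 + (8372 + (-1317)² - 612*(-1317))) = -1127008*(-2448011 + (8372 + 1734489 + 806004)) = -1127008*(-2448011 + 2548865) = -1127008*100854 = -113663264832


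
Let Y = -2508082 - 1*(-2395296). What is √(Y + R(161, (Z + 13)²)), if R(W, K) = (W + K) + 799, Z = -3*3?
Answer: I*√111810 ≈ 334.38*I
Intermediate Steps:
Z = -9
Y = -112786 (Y = -2508082 + 2395296 = -112786)
R(W, K) = 799 + K + W (R(W, K) = (K + W) + 799 = 799 + K + W)
√(Y + R(161, (Z + 13)²)) = √(-112786 + (799 + (-9 + 13)² + 161)) = √(-112786 + (799 + 4² + 161)) = √(-112786 + (799 + 16 + 161)) = √(-112786 + 976) = √(-111810) = I*√111810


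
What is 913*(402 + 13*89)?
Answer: 1423367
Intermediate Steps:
913*(402 + 13*89) = 913*(402 + 1157) = 913*1559 = 1423367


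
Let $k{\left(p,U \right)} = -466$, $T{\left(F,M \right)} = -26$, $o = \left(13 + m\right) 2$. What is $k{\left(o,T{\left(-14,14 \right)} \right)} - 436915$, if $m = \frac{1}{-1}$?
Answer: $-437381$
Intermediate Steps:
$m = -1$
$o = 24$ ($o = \left(13 - 1\right) 2 = 12 \cdot 2 = 24$)
$k{\left(o,T{\left(-14,14 \right)} \right)} - 436915 = -466 - 436915 = -437381$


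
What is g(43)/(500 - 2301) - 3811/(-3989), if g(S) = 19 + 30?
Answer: 6668150/7184189 ≈ 0.92817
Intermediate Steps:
g(S) = 49
g(43)/(500 - 2301) - 3811/(-3989) = 49/(500 - 2301) - 3811/(-3989) = 49/(-1801) - 3811*(-1/3989) = 49*(-1/1801) + 3811/3989 = -49/1801 + 3811/3989 = 6668150/7184189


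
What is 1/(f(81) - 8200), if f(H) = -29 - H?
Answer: -1/8310 ≈ -0.00012034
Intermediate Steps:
1/(f(81) - 8200) = 1/((-29 - 1*81) - 8200) = 1/((-29 - 81) - 8200) = 1/(-110 - 8200) = 1/(-8310) = -1/8310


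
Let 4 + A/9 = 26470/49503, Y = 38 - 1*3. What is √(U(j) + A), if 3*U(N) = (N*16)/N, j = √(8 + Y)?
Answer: I*√63357008586/49503 ≈ 5.0847*I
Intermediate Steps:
Y = 35 (Y = 38 - 3 = 35)
j = √43 (j = √(8 + 35) = √43 ≈ 6.5574)
U(N) = 16/3 (U(N) = ((N*16)/N)/3 = ((16*N)/N)/3 = (⅓)*16 = 16/3)
A = -514626/16501 (A = -36 + 9*(26470/49503) = -36 + 79410/16501 = -514626/16501 ≈ -31.188)
√(U(j) + A) = √(16/3 - 514626/16501) = √(-1279862/49503) = I*√63357008586/49503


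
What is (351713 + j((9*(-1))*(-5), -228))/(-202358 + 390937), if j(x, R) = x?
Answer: 351758/188579 ≈ 1.8653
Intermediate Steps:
(351713 + j((9*(-1))*(-5), -228))/(-202358 + 390937) = (351713 + (9*(-1))*(-5))/(-202358 + 390937) = (351713 - 9*(-5))/188579 = (351713 + 45)*(1/188579) = 351758*(1/188579) = 351758/188579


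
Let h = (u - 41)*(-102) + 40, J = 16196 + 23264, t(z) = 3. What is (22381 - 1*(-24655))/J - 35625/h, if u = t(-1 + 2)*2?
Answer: -3252533/374870 ≈ -8.6764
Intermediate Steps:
u = 6 (u = 3*2 = 6)
J = 39460
h = 3610 (h = (6 - 41)*(-102) + 40 = -35*(-102) + 40 = 3570 + 40 = 3610)
(22381 - 1*(-24655))/J - 35625/h = (22381 - 1*(-24655))/39460 - 35625/3610 = (22381 + 24655)*(1/39460) - 35625*1/3610 = 47036*(1/39460) - 375/38 = 11759/9865 - 375/38 = -3252533/374870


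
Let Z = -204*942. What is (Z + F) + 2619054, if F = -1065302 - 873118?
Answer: 488466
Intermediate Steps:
Z = -192168
F = -1938420
(Z + F) + 2619054 = (-192168 - 1938420) + 2619054 = -2130588 + 2619054 = 488466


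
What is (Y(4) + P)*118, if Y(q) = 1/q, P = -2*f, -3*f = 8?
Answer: 3953/6 ≈ 658.83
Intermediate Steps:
f = -8/3 (f = -1/3*8 = -8/3 ≈ -2.6667)
P = 16/3 (P = -2*(-8/3) = 16/3 ≈ 5.3333)
(Y(4) + P)*118 = (1/4 + 16/3)*118 = (67/12)*118 = 3953/6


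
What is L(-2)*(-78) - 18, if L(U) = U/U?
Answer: -96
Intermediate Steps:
L(U) = 1
L(-2)*(-78) - 18 = 1*(-78) - 18 = -78 - 18 = -96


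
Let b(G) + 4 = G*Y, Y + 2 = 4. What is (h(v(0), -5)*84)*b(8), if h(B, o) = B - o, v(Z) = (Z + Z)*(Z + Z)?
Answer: 5040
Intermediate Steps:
Y = 2 (Y = -2 + 4 = 2)
b(G) = -4 + 2*G (b(G) = -4 + G*2 = -4 + 2*G)
v(Z) = 4*Z**2 (v(Z) = (2*Z)*(2*Z) = 4*Z**2)
(h(v(0), -5)*84)*b(8) = ((4*0**2 - 1*(-5))*84)*(-4 + 2*8) = ((4*0 + 5)*84)*(-4 + 16) = ((0 + 5)*84)*12 = (5*84)*12 = 420*12 = 5040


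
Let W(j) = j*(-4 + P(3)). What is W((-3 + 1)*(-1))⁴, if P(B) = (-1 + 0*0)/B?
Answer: 456976/81 ≈ 5641.7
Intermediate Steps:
P(B) = -1/B (P(B) = (-1 + 0)/B = -1/B)
W(j) = -13*j/3 (W(j) = j*(-4 - 1/3) = j*(-4 - 1*⅓) = j*(-4 - ⅓) = j*(-13/3) = -13*j/3)
W((-3 + 1)*(-1))⁴ = (-13*(-3 + 1)*(-1)/3)⁴ = (-(-26)*(-1)/3)⁴ = (-13/3*2)⁴ = (-26/3)⁴ = 456976/81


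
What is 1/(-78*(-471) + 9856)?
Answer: 1/46594 ≈ 2.1462e-5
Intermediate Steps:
1/(-78*(-471) + 9856) = 1/(36738 + 9856) = 1/46594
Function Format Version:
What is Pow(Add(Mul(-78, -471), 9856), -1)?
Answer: Rational(1, 46594) ≈ 2.1462e-5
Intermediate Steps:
Pow(Add(Mul(-78, -471), 9856), -1) = Pow(Add(36738, 9856), -1) = Pow(46594, -1) = Rational(1, 46594)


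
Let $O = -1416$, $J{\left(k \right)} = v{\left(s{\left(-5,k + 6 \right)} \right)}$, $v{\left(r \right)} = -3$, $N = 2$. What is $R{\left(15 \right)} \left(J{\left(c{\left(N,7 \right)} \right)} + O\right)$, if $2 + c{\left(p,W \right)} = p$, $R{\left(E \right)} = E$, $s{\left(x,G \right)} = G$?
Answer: $-21285$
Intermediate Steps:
$c{\left(p,W \right)} = -2 + p$
$J{\left(k \right)} = -3$
$R{\left(15 \right)} \left(J{\left(c{\left(N,7 \right)} \right)} + O\right) = 15 \left(-3 - 1416\right) = 15 \left(-1419\right) = -21285$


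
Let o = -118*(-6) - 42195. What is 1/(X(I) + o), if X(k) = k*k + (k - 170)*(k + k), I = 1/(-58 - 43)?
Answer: -10201/423174544 ≈ -2.4106e-5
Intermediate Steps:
o = -41487 (o = 708 - 42195 = -41487)
I = -1/101 (I = 1/(-101) = -1/101 ≈ -0.0099010)
X(k) = k**2 + 2*k*(-170 + k) (X(k) = k**2 + (-170 + k)*(2*k) = k**2 + 2*k*(-170 + k))
1/(X(I) + o) = 1/(-(-340 + 3*(-1/101))/101 - 41487) = 1/(-(-340 - 3/101)/101 - 41487) = 1/(-1/101*(-34343/101) - 41487) = 1/(34343/10201 - 41487) = 1/(-423174544/10201) = -10201/423174544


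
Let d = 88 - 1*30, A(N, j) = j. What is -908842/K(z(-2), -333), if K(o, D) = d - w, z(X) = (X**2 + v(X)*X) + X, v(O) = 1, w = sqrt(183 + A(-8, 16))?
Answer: -52712836/3165 - 908842*sqrt(199)/3165 ≈ -20706.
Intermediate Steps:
w = sqrt(199) (w = sqrt(183 + 16) = sqrt(199) ≈ 14.107)
d = 58 (d = 88 - 30 = 58)
z(X) = X**2 + 2*X (z(X) = (X**2 + 1*X) + X = (X**2 + X) + X = (X + X**2) + X = X**2 + 2*X)
K(o, D) = 58 - sqrt(199)
-908842/K(z(-2), -333) = -908842/(58 - sqrt(199))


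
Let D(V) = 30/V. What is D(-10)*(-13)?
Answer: 39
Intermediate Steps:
D(-10)*(-13) = (30/(-10))*(-13) = (30*(-⅒))*(-13) = -3*(-13) = 39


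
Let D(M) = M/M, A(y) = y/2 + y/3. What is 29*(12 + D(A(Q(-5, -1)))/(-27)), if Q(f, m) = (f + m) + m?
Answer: 9367/27 ≈ 346.93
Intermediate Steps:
Q(f, m) = f + 2*m
A(y) = 5*y/6 (A(y) = y*(½) + y*(⅓) = y/2 + y/3 = 5*y/6)
D(M) = 1
29*(12 + D(A(Q(-5, -1)))/(-27)) = 29*(12 + 1/(-27)) = 29*(12 + 1*(-1/27)) = 29*(12 - 1/27) = 29*(323/27) = 9367/27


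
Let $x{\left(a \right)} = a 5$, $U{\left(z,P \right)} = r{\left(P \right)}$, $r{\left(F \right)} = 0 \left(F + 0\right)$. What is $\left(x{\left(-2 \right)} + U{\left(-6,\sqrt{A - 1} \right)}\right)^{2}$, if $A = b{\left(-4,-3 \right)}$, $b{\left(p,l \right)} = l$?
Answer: $100$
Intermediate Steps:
$A = -3$
$r{\left(F \right)} = 0$ ($r{\left(F \right)} = 0 F = 0$)
$U{\left(z,P \right)} = 0$
$x{\left(a \right)} = 5 a$
$\left(x{\left(-2 \right)} + U{\left(-6,\sqrt{A - 1} \right)}\right)^{2} = \left(5 \left(-2\right) + 0\right)^{2} = \left(-10 + 0\right)^{2} = \left(-10\right)^{2} = 100$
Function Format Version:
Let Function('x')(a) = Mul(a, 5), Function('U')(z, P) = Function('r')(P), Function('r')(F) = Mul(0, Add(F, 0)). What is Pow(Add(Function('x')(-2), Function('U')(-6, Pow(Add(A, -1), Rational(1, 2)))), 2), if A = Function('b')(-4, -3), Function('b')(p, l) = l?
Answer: 100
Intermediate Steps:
A = -3
Function('r')(F) = 0 (Function('r')(F) = Mul(0, F) = 0)
Function('U')(z, P) = 0
Function('x')(a) = Mul(5, a)
Pow(Add(Function('x')(-2), Function('U')(-6, Pow(Add(A, -1), Rational(1, 2)))), 2) = Pow(Add(Mul(5, -2), 0), 2) = Pow(Add(-10, 0), 2) = Pow(-10, 2) = 100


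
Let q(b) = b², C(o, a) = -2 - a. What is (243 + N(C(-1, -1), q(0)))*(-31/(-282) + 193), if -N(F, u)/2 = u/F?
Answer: 4411017/94 ≈ 46926.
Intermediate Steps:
N(F, u) = -2*u/F
(243 + N(C(-1, -1), q(0)))*(-31/(-282) + 193) = (243 - 2*0²/(-2 - 1*(-1)))*(-31/(-282) + 193) = (243 - 2*0/(-2 + 1))*(-31*(-1/282) + 193) = (243 - 2*0/(-1))*(31/282 + 193) = (243 - 2*0*(-1))*(54457/282) = (243 + 0)*(54457/282) = 243*(54457/282) = 4411017/94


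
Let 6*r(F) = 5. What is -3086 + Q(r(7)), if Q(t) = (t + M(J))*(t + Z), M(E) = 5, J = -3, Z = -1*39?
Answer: -119111/36 ≈ -3308.6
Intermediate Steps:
r(F) = ⅚ (r(F) = (⅙)*5 = ⅚)
Z = -39
Q(t) = (-39 + t)*(5 + t) (Q(t) = (t + 5)*(t - 39) = (5 + t)*(-39 + t) = (-39 + t)*(5 + t))
-3086 + Q(r(7)) = -3086 + (-195 + (⅚)² - 34*⅚) = -3086 + (-195 + 25/36 - 85/3) = -3086 - 8015/36 = -119111/36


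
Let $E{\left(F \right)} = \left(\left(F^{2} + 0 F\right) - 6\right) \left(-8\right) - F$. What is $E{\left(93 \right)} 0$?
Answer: $0$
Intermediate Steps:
$E{\left(F \right)} = 48 - F - 8 F^{2}$ ($E{\left(F \right)} = \left(\left(F^{2} + 0\right) - 6\right) \left(-8\right) - F = \left(F^{2} - 6\right) \left(-8\right) - F = \left(-6 + F^{2}\right) \left(-8\right) - F = \left(48 - 8 F^{2}\right) - F = 48 - F - 8 F^{2}$)
$E{\left(93 \right)} 0 = \left(48 - 93 - 8 \cdot 93^{2}\right) 0 = \left(48 - 93 - 69192\right) 0 = \left(-69237\right) 0 = 0$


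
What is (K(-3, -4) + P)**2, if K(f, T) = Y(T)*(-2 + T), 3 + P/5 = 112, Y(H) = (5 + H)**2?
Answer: 290521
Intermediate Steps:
P = 545 (P = -15 + 5*112 = -15 + 560 = 545)
K(f, T) = (5 + T)**2*(-2 + T)
(K(-3, -4) + P)**2 = ((5 - 4)**2*(-2 - 4) + 545)**2 = (1**2*(-6) + 545)**2 = (1*(-6) + 545)**2 = (-6 + 545)**2 = 539**2 = 290521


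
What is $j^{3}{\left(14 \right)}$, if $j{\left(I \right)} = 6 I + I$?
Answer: $941192$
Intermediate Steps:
$j{\left(I \right)} = 7 I$
$j^{3}{\left(14 \right)} = \left(7 \cdot 14\right)^{3} = 98^{3} = 941192$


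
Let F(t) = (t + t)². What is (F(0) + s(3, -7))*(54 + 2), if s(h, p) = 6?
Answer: 336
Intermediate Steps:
F(t) = 4*t² (F(t) = (2*t)² = 4*t²)
(F(0) + s(3, -7))*(54 + 2) = (4*0² + 6)*(54 + 2) = (4*0 + 6)*56 = (0 + 6)*56 = 6*56 = 336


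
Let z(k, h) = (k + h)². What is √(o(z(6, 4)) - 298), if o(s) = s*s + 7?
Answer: √9709 ≈ 98.534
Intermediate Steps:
z(k, h) = (h + k)²
o(s) = 7 + s² (o(s) = s² + 7 = 7 + s²)
√(o(z(6, 4)) - 298) = √((7 + ((4 + 6)²)²) - 298) = √((7 + (10²)²) - 298) = √((7 + 100²) - 298) = √((7 + 10000) - 298) = √(10007 - 298) = √9709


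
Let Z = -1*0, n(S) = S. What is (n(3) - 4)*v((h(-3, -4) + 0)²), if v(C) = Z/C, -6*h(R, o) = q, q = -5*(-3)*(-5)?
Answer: 0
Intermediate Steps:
q = -75 (q = 15*(-5) = -75)
h(R, o) = 25/2 (h(R, o) = -⅙*(-75) = 25/2)
Z = 0
v(C) = 0 (v(C) = 0/C = 0)
(n(3) - 4)*v((h(-3, -4) + 0)²) = (3 - 4)*0 = -1*0 = 0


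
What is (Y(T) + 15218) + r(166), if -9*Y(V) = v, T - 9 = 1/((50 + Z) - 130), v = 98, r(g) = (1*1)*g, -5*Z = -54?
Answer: 138358/9 ≈ 15373.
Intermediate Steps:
Z = 54/5 (Z = -⅕*(-54) = 54/5 ≈ 10.800)
r(g) = g (r(g) = 1*g = g)
T = 3109/346 (T = 9 + 1/((50 + 54/5) - 130) = 9 + 1/(304/5 - 130) = 9 + 1/(-346/5) = 9 - 5/346 = 3109/346 ≈ 8.9855)
Y(V) = -98/9 (Y(V) = -⅑*98 = -98/9)
(Y(T) + 15218) + r(166) = (-98/9 + 15218) + 166 = 136864/9 + 166 = 138358/9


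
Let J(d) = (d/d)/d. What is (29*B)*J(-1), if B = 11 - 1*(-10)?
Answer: -609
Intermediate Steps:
B = 21 (B = 11 + 10 = 21)
J(d) = 1/d
(29*B)*J(-1) = (29*21)/(-1) = 609*(-1) = -609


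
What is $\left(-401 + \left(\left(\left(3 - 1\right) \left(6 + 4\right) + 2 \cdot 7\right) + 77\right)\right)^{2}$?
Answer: $84100$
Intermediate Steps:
$\left(-401 + \left(\left(\left(3 - 1\right) \left(6 + 4\right) + 2 \cdot 7\right) + 77\right)\right)^{2} = \left(-401 + \left(\left(2 \cdot 10 + 14\right) + 77\right)\right)^{2} = \left(-401 + \left(\left(20 + 14\right) + 77\right)\right)^{2} = \left(-401 + \left(34 + 77\right)\right)^{2} = \left(-401 + 111\right)^{2} = \left(-290\right)^{2} = 84100$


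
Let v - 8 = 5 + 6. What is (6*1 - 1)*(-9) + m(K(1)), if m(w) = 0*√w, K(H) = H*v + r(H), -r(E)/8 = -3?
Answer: -45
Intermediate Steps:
v = 19 (v = 8 + (5 + 6) = 8 + 11 = 19)
r(E) = 24 (r(E) = -8*(-3) = 24)
K(H) = 24 + 19*H (K(H) = H*19 + 24 = 19*H + 24 = 24 + 19*H)
m(w) = 0
(6*1 - 1)*(-9) + m(K(1)) = (6*1 - 1)*(-9) + 0 = (6 - 1)*(-9) + 0 = 5*(-9) + 0 = -45 + 0 = -45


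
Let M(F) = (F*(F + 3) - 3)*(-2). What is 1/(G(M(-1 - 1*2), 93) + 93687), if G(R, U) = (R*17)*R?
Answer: 1/94299 ≈ 1.0605e-5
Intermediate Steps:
M(F) = 6 - 2*F*(3 + F) (M(F) = (F*(3 + F) - 3)*(-2) = (-3 + F*(3 + F))*(-2) = 6 - 2*F*(3 + F))
G(R, U) = 17*R**2 (G(R, U) = (17*R)*R = 17*R**2)
1/(G(M(-1 - 1*2), 93) + 93687) = 1/(17*(6 - 6*(-1 - 1*2) - 2*(-1 - 1*2)**2)**2 + 93687) = 1/(17*(6 - 6*(-1 - 2) - 2*(-1 - 2)**2)**2 + 93687) = 1/(17*(6 - 6*(-3) - 2*(-3)**2)**2 + 93687) = 1/(17*(6 + 18 - 2*9)**2 + 93687) = 1/(17*(6 + 18 - 18)**2 + 93687) = 1/(17*6**2 + 93687) = 1/(17*36 + 93687) = 1/(612 + 93687) = 1/94299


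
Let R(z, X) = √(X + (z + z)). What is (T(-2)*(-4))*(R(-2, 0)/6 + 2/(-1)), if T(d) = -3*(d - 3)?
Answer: 120 - 20*I ≈ 120.0 - 20.0*I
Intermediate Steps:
R(z, X) = √(X + 2*z)
T(d) = 9 - 3*d (T(d) = -3*(-3 + d) = 9 - 3*d)
(T(-2)*(-4))*(R(-2, 0)/6 + 2/(-1)) = ((9 - 3*(-2))*(-4))*(√(0 + 2*(-2))/6 + 2/(-1)) = ((9 + 6)*(-4))*(√(0 - 4)*(⅙) + 2*(-1)) = (15*(-4))*(√(-4)*(⅙) - 2) = -60*((2*I)*(⅙) - 2) = -60*(I/3 - 2) = -60*(-2 + I/3) = 120 - 20*I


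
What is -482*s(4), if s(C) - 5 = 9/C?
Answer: -6989/2 ≈ -3494.5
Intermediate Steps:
s(C) = 5 + 9/C
-482*s(4) = -482*(5 + 9/4) = -482*29/4 = -6989/2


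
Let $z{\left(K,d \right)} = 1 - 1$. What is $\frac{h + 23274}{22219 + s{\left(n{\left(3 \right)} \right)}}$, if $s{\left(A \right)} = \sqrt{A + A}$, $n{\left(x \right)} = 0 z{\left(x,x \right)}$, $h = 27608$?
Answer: $\frac{50882}{22219} \approx 2.29$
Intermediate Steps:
$z{\left(K,d \right)} = 0$ ($z{\left(K,d \right)} = 1 - 1 = 0$)
$n{\left(x \right)} = 0$ ($n{\left(x \right)} = 0 \cdot 0 = 0$)
$s{\left(A \right)} = \sqrt{2} \sqrt{A}$ ($s{\left(A \right)} = \sqrt{2 A} = \sqrt{2} \sqrt{A}$)
$\frac{h + 23274}{22219 + s{\left(n{\left(3 \right)} \right)}} = \frac{27608 + 23274}{22219 + \sqrt{2} \sqrt{0}} = \frac{50882}{22219 + \sqrt{2} \cdot 0} = \frac{50882}{22219 + 0} = \frac{50882}{22219}$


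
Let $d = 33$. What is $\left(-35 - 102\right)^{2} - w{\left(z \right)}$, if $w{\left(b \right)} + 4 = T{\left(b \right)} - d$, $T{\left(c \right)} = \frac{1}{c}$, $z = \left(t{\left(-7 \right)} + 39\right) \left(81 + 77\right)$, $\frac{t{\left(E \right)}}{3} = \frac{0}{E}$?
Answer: $\frac{115882571}{6162} \approx 18806.0$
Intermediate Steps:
$t{\left(E \right)} = 0$ ($t{\left(E \right)} = 3 \frac{0}{E} = 3 \cdot 0 = 0$)
$z = 6162$ ($z = \left(0 + 39\right) \left(81 + 77\right) = 39 \cdot 158 = 6162$)
$w{\left(b \right)} = -37 + \frac{1}{b}$ ($w{\left(b \right)} = -4 + \left(\frac{1}{b} - 33\right) = -4 - \left(33 - \frac{1}{b}\right) = -37 + \frac{1}{b}$)
$\left(-35 - 102\right)^{2} - w{\left(z \right)} = \left(-35 - 102\right)^{2} - \left(-37 + \frac{1}{6162}\right) = \left(-137\right)^{2} - \left(-37 + \frac{1}{6162}\right) = 18769 - - \frac{227993}{6162} = 18769 + \frac{227993}{6162} = \frac{115882571}{6162}$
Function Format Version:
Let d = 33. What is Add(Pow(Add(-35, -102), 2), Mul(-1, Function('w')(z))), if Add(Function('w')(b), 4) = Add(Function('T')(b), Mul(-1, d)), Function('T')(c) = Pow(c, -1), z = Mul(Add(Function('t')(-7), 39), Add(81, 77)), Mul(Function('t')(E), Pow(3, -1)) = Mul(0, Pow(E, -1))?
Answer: Rational(115882571, 6162) ≈ 18806.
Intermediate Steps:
Function('t')(E) = 0 (Function('t')(E) = Mul(3, Mul(0, Pow(E, -1))) = Mul(3, 0) = 0)
z = 6162 (z = Mul(Add(0, 39), Add(81, 77)) = Mul(39, 158) = 6162)
Function('w')(b) = Add(-37, Pow(b, -1)) (Function('w')(b) = Add(-4, Add(Pow(b, -1), Mul(-1, 33))) = Add(-4, Add(Pow(b, -1), -33)) = Add(-4, Add(-33, Pow(b, -1))) = Add(-37, Pow(b, -1)))
Add(Pow(Add(-35, -102), 2), Mul(-1, Function('w')(z))) = Add(Pow(Add(-35, -102), 2), Mul(-1, Add(-37, Pow(6162, -1)))) = Add(Pow(-137, 2), Mul(-1, Add(-37, Rational(1, 6162)))) = Add(18769, Mul(-1, Rational(-227993, 6162))) = Add(18769, Rational(227993, 6162)) = Rational(115882571, 6162)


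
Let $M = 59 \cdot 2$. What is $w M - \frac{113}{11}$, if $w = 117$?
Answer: $\frac{151753}{11} \approx 13796.0$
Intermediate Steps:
$M = 118$
$w M - \frac{113}{11} = 117 \cdot 118 - \frac{113}{11} = 13806 - \frac{113}{11} = \frac{151753}{11}$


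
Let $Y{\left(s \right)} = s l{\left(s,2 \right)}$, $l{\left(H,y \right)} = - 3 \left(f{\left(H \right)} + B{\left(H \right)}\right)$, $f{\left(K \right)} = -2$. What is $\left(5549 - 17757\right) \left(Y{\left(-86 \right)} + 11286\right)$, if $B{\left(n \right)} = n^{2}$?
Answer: $-23426395104$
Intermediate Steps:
$l{\left(H,y \right)} = 6 - 3 H^{2}$ ($l{\left(H,y \right)} = - 3 \left(-2 + H^{2}\right) = 6 - 3 H^{2}$)
$Y{\left(s \right)} = s \left(6 - 3 s^{2}\right)$
$\left(5549 - 17757\right) \left(Y{\left(-86 \right)} + 11286\right) = \left(5549 - 17757\right) \left(3 \left(-86\right) \left(2 - \left(-86\right)^{2}\right) + 11286\right) = - 12208 \left(3 \left(-86\right) \left(2 - 7396\right) + 11286\right) = - 12208 \left(3 \left(-86\right) \left(-7394\right) + 11286\right) = - 12208 \left(1907652 + 11286\right) = \left(-12208\right) 1918938 = -23426395104$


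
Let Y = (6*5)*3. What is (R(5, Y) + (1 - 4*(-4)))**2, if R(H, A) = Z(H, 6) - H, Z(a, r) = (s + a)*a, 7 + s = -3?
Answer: 169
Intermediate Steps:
s = -10 (s = -7 - 3 = -10)
Y = 90 (Y = 30*3 = 90)
Z(a, r) = a*(-10 + a) (Z(a, r) = (-10 + a)*a = a*(-10 + a))
R(H, A) = -H + H*(-10 + H) (R(H, A) = H*(-10 + H) - H = -H + H*(-10 + H))
(R(5, Y) + (1 - 4*(-4)))**2 = (5*(-11 + 5) + (1 - 4*(-4)))**2 = (5*(-6) + (1 + 16))**2 = (-30 + 17)**2 = (-13)**2 = 169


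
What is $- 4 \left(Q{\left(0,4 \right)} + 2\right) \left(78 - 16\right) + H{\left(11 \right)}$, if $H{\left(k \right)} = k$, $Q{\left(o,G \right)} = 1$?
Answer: $-733$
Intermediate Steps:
$- 4 \left(Q{\left(0,4 \right)} + 2\right) \left(78 - 16\right) + H{\left(11 \right)} = - 4 \left(1 + 2\right) \left(78 - 16\right) + 11 = \left(-4\right) 3 \cdot 62 + 11 = \left(-12\right) 62 + 11 = -744 + 11 = -733$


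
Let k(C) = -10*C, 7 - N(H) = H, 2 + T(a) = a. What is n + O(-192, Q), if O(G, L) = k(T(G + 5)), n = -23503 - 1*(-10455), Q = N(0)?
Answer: -11158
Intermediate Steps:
T(a) = -2 + a
N(H) = 7 - H
Q = 7 (Q = 7 - 1*0 = 7 + 0 = 7)
n = -13048 (n = -23503 + 10455 = -13048)
k(C) = -10*C (k(C) = -5*2*C = -10*C)
O(G, L) = -30 - 10*G (O(G, L) = -10*(-2 + (G + 5)) = -10*(-2 + (5 + G)) = -10*(3 + G) = -30 - 10*G)
n + O(-192, Q) = -13048 + (-30 - 10*(-192)) = -13048 + (-30 + 1920) = -13048 + 1890 = -11158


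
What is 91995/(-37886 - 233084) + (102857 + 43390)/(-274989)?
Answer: -4328410843/4967584622 ≈ -0.87133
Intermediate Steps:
91995/(-37886 - 233084) + (102857 + 43390)/(-274989) = 91995/(-270970) + 146247*(-1/274989) = 91995*(-1/270970) - 48749/91663 = -18399/54194 - 48749/91663 = -4328410843/4967584622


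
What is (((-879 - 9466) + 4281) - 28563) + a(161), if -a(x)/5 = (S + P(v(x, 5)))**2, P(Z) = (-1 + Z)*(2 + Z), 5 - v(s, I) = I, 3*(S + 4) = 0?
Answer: -34807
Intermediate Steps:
S = -4 (S = -4 + (1/3)*0 = -4 + 0 = -4)
v(s, I) = 5 - I
a(x) = -180 (a(x) = -5*(-4 + (-2 + (5 - 1*5) + (5 - 1*5)**2))**2 = -5*(-4 + (-2 + (5 - 5) + (5 - 5)**2))**2 = -5*(-4 + (-2 + 0 + 0**2))**2 = -5*(-4 + (-2 + 0 + 0))**2 = -5*(-4 - 2)**2 = -5*(-6)**2 = -5*36 = -180)
(((-879 - 9466) + 4281) - 28563) + a(161) = (((-879 - 9466) + 4281) - 28563) - 180 = ((-10345 + 4281) - 28563) - 180 = (-6064 - 28563) - 180 = -34627 - 180 = -34807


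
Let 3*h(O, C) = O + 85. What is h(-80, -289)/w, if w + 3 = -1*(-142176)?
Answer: 5/426519 ≈ 1.1723e-5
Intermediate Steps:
h(O, C) = 85/3 + O/3 (h(O, C) = (O + 85)/3 = (85 + O)/3 = 85/3 + O/3)
w = 142173 (w = -3 - 1*(-142176) = -3 + 142176 = 142173)
h(-80, -289)/w = (85/3 + (1/3)*(-80))/142173 = (85/3 - 80/3)*(1/142173) = (5/3)*(1/142173) = 5/426519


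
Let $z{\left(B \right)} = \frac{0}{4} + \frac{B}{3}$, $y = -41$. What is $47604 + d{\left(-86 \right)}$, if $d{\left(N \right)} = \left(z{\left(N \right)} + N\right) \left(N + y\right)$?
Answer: $\frac{186500}{3} \approx 62167.0$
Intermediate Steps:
$z{\left(B \right)} = \frac{B}{3}$ ($z{\left(B \right)} = 0 \cdot \frac{1}{4} + B \frac{1}{3} = 0 + \frac{B}{3} = \frac{B}{3}$)
$d{\left(N \right)} = \frac{4 N \left(-41 + N\right)}{3}$ ($d{\left(N \right)} = \left(\frac{N}{3} + N\right) \left(N - 41\right) = \frac{4 N}{3} \left(-41 + N\right) = \frac{4 N \left(-41 + N\right)}{3}$)
$47604 + d{\left(-86 \right)} = 47604 + \frac{4}{3} \left(-86\right) \left(-41 - 86\right) = 47604 + \frac{4}{3} \left(-86\right) \left(-127\right) = 47604 + \frac{43688}{3} = \frac{186500}{3}$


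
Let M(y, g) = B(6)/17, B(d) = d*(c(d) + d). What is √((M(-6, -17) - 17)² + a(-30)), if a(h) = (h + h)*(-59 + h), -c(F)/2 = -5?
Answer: √1580509/17 ≈ 73.952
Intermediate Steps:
c(F) = 10 (c(F) = -2*(-5) = 10)
a(h) = 2*h*(-59 + h) (a(h) = (2*h)*(-59 + h) = 2*h*(-59 + h))
B(d) = d*(10 + d)
M(y, g) = 96/17 (M(y, g) = (6*(10 + 6))/17 = (6*16)*(1/17) = 96*(1/17) = 96/17)
√((M(-6, -17) - 17)² + a(-30)) = √((96/17 - 17)² + 2*(-30)*(-59 - 30)) = √((-193/17)² + 2*(-30)*(-89)) = √(37249/289 + 5340) = √(1580509/289) = √1580509/17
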